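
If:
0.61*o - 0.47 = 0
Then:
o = 0.77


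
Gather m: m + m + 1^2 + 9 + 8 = 2*m + 18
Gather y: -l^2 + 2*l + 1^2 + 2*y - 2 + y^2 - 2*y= -l^2 + 2*l + y^2 - 1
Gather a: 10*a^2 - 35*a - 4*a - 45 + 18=10*a^2 - 39*a - 27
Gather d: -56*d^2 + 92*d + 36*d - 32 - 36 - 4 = -56*d^2 + 128*d - 72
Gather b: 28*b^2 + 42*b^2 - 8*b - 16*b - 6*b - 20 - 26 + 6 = 70*b^2 - 30*b - 40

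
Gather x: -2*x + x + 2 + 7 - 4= 5 - x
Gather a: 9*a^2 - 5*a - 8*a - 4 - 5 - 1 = 9*a^2 - 13*a - 10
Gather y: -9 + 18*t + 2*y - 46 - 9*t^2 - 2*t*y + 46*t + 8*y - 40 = -9*t^2 + 64*t + y*(10 - 2*t) - 95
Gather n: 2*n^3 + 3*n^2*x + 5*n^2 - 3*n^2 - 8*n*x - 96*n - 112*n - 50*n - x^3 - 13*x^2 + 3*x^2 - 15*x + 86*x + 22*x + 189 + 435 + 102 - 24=2*n^3 + n^2*(3*x + 2) + n*(-8*x - 258) - x^3 - 10*x^2 + 93*x + 702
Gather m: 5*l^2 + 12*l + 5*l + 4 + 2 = 5*l^2 + 17*l + 6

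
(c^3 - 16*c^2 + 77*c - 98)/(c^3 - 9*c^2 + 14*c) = (c - 7)/c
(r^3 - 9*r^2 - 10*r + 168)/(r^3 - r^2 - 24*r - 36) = (r^2 - 3*r - 28)/(r^2 + 5*r + 6)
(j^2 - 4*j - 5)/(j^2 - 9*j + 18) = (j^2 - 4*j - 5)/(j^2 - 9*j + 18)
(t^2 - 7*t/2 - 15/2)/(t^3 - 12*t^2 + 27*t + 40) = (t + 3/2)/(t^2 - 7*t - 8)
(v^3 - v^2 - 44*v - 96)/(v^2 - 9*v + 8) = (v^2 + 7*v + 12)/(v - 1)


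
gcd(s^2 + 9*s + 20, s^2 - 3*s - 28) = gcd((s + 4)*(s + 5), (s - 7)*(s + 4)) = s + 4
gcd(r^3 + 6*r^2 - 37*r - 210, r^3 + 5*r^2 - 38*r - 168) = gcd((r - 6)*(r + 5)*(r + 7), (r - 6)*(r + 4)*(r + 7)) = r^2 + r - 42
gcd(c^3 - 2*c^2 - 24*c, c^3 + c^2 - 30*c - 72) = c^2 - 2*c - 24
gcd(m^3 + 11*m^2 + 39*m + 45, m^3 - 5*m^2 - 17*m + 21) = m + 3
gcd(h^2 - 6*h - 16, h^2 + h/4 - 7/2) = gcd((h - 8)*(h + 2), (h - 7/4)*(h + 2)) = h + 2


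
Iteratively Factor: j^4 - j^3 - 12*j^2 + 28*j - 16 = (j - 2)*(j^3 + j^2 - 10*j + 8) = (j - 2)*(j - 1)*(j^2 + 2*j - 8) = (j - 2)^2*(j - 1)*(j + 4)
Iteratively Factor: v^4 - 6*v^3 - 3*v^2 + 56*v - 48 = (v - 4)*(v^3 - 2*v^2 - 11*v + 12) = (v - 4)*(v + 3)*(v^2 - 5*v + 4) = (v - 4)^2*(v + 3)*(v - 1)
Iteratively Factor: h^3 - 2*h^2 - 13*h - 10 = (h + 2)*(h^2 - 4*h - 5) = (h + 1)*(h + 2)*(h - 5)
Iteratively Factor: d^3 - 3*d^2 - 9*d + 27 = (d + 3)*(d^2 - 6*d + 9) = (d - 3)*(d + 3)*(d - 3)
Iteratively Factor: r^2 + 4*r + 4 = (r + 2)*(r + 2)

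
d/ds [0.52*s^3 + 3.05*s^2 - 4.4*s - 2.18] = 1.56*s^2 + 6.1*s - 4.4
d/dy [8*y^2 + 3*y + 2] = 16*y + 3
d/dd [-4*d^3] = -12*d^2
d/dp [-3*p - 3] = -3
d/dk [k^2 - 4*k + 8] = 2*k - 4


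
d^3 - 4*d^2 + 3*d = d*(d - 3)*(d - 1)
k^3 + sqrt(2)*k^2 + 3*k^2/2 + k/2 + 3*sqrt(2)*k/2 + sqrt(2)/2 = (k + 1/2)*(k + 1)*(k + sqrt(2))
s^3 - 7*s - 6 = (s - 3)*(s + 1)*(s + 2)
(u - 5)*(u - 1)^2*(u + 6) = u^4 - u^3 - 31*u^2 + 61*u - 30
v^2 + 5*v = v*(v + 5)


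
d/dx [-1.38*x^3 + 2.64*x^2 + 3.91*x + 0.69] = -4.14*x^2 + 5.28*x + 3.91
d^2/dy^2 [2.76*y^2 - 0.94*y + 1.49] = 5.52000000000000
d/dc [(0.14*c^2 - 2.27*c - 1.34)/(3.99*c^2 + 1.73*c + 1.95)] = (9.2995*c^2 + 11.2392*c - 2.1083)/(15.9201*c^4 + 13.8054*c^3 + 18.5539*c^2 + 6.747*c + 3.8025)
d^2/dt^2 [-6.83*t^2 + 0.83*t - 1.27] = -13.6600000000000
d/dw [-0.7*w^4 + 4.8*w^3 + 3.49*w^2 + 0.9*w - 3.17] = -2.8*w^3 + 14.4*w^2 + 6.98*w + 0.9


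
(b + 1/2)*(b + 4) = b^2 + 9*b/2 + 2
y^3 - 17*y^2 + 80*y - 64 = (y - 8)^2*(y - 1)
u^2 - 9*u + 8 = (u - 8)*(u - 1)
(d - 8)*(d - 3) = d^2 - 11*d + 24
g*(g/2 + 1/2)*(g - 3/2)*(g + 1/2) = g^4/2 - 7*g^2/8 - 3*g/8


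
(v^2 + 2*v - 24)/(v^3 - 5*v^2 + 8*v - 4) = (v^2 + 2*v - 24)/(v^3 - 5*v^2 + 8*v - 4)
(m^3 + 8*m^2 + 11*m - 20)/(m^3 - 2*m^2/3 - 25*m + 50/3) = 3*(m^2 + 3*m - 4)/(3*m^2 - 17*m + 10)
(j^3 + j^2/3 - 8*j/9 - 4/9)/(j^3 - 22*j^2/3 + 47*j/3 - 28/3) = (9*j^2 + 12*j + 4)/(3*(3*j^2 - 19*j + 28))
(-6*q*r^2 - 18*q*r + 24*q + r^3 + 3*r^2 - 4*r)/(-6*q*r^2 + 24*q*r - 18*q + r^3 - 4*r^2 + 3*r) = (r + 4)/(r - 3)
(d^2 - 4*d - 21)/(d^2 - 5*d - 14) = (d + 3)/(d + 2)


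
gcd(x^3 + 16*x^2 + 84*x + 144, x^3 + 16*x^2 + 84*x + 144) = x^3 + 16*x^2 + 84*x + 144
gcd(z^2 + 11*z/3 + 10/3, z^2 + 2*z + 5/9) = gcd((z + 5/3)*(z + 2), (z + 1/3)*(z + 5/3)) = z + 5/3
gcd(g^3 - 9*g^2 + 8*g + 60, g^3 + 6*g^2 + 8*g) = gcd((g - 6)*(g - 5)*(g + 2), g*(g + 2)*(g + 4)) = g + 2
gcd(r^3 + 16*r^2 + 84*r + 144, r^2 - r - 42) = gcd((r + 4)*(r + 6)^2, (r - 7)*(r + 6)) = r + 6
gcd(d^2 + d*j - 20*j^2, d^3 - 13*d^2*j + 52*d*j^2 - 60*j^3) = 1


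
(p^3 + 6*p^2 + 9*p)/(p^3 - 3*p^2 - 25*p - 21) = p*(p + 3)/(p^2 - 6*p - 7)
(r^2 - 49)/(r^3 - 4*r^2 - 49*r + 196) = 1/(r - 4)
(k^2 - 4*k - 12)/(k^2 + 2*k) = (k - 6)/k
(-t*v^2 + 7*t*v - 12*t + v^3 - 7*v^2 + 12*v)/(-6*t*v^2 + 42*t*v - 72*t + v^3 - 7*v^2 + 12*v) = (t - v)/(6*t - v)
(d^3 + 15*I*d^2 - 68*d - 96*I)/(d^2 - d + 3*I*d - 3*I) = (d^2 + 12*I*d - 32)/(d - 1)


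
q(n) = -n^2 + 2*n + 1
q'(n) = 2 - 2*n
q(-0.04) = 0.92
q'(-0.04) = 2.08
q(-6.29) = -51.14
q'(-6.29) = 14.58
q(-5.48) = -39.99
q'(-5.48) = 12.96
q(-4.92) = -33.05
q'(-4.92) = 11.84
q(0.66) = 1.88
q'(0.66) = 0.68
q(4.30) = -8.89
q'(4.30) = -6.60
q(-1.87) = -6.24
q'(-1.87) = 5.74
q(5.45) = -17.80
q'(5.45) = -8.90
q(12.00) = -119.00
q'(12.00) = -22.00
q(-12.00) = -167.00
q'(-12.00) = 26.00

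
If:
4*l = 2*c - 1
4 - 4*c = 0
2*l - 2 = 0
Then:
No Solution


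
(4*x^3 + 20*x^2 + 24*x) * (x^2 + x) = 4*x^5 + 24*x^4 + 44*x^3 + 24*x^2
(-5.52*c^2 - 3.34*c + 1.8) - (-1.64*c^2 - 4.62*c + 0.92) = -3.88*c^2 + 1.28*c + 0.88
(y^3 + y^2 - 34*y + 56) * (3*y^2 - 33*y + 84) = 3*y^5 - 30*y^4 - 51*y^3 + 1374*y^2 - 4704*y + 4704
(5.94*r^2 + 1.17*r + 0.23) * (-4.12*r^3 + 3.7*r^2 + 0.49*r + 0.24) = -24.4728*r^5 + 17.1576*r^4 + 6.292*r^3 + 2.8499*r^2 + 0.3935*r + 0.0552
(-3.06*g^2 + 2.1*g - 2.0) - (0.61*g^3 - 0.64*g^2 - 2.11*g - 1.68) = -0.61*g^3 - 2.42*g^2 + 4.21*g - 0.32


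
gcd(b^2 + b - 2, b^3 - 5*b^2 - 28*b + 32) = b - 1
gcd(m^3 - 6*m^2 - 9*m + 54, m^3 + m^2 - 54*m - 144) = m + 3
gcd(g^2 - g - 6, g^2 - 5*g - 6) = 1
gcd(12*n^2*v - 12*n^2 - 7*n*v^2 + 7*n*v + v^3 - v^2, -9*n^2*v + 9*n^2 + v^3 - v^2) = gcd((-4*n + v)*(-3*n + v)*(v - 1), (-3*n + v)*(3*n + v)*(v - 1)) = -3*n*v + 3*n + v^2 - v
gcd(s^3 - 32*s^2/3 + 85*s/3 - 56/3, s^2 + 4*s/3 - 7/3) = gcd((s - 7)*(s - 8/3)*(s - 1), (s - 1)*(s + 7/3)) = s - 1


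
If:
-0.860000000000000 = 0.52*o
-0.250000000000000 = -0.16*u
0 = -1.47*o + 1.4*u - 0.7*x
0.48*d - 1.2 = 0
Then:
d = 2.50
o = -1.65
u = 1.56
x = 6.60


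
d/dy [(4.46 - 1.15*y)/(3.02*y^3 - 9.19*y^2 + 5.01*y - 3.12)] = (6.946*y^3 - 50.9761*y^2 + 81.9748*y - 18.7566)/(9.1204*y^6 - 55.5076*y^5 + 114.7165*y^4 - 110.9286*y^3 + 82.4457*y^2 - 31.2624*y + 9.7344)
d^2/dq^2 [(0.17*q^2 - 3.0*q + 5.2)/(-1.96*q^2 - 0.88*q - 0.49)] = (23.636032*q^3 - 118.878312*q^2 - 71.10096*q - 0.734434000000001)/(7.529536*q^6 + 10.141824*q^5 + 10.200624*q^4 + 5.752384*q^3 + 2.550156*q^2 + 0.633864*q + 0.117649)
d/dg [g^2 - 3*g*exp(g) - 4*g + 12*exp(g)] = -3*g*exp(g) + 2*g + 9*exp(g) - 4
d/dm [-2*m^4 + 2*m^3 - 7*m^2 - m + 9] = -8*m^3 + 6*m^2 - 14*m - 1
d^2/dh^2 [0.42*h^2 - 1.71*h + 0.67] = 0.840000000000000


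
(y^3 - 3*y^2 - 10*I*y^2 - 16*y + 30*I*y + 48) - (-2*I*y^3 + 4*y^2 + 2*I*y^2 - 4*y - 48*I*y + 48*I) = y^3 + 2*I*y^3 - 7*y^2 - 12*I*y^2 - 12*y + 78*I*y + 48 - 48*I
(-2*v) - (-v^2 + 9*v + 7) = v^2 - 11*v - 7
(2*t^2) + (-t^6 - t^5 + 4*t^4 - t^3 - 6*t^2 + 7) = -t^6 - t^5 + 4*t^4 - t^3 - 4*t^2 + 7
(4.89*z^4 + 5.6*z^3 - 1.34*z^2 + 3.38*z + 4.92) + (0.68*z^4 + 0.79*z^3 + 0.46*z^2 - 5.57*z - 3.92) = 5.57*z^4 + 6.39*z^3 - 0.88*z^2 - 2.19*z + 1.0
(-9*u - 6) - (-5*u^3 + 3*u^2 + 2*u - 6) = 5*u^3 - 3*u^2 - 11*u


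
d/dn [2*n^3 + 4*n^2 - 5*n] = 6*n^2 + 8*n - 5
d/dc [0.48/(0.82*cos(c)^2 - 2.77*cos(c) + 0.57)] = (0.7872*cos(c) - 1.3296)*sin(c)/(0.82*cos(c)^2 - 2.77*cos(c) + 0.57)^2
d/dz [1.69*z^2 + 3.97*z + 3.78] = 3.38*z + 3.97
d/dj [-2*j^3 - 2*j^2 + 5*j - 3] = -6*j^2 - 4*j + 5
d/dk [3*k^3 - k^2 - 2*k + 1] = 9*k^2 - 2*k - 2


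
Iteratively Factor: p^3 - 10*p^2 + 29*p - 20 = (p - 5)*(p^2 - 5*p + 4) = (p - 5)*(p - 4)*(p - 1)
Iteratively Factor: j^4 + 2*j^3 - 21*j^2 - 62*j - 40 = (j + 4)*(j^3 - 2*j^2 - 13*j - 10) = (j - 5)*(j + 4)*(j^2 + 3*j + 2) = (j - 5)*(j + 1)*(j + 4)*(j + 2)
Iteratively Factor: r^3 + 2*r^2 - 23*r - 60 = (r - 5)*(r^2 + 7*r + 12) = (r - 5)*(r + 4)*(r + 3)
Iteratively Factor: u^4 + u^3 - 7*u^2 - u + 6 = (u - 2)*(u^3 + 3*u^2 - u - 3) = (u - 2)*(u + 1)*(u^2 + 2*u - 3) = (u - 2)*(u + 1)*(u + 3)*(u - 1)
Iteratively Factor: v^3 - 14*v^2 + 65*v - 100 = (v - 4)*(v^2 - 10*v + 25) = (v - 5)*(v - 4)*(v - 5)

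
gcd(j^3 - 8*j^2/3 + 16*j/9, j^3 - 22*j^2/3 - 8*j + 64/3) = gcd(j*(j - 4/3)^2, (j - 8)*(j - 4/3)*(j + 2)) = j - 4/3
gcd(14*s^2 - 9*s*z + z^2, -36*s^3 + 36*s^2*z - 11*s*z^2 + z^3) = -2*s + z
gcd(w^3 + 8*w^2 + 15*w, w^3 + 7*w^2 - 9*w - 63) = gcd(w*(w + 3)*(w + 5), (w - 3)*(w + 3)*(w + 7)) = w + 3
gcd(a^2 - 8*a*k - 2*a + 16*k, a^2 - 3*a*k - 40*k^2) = a - 8*k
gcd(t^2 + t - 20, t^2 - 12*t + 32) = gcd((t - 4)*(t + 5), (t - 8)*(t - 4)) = t - 4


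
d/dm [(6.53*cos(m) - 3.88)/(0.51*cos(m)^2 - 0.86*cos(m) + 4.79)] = (3.3303*cos(m)^2 - 3.9576*cos(m) - 27.9419)*sin(m)/(0.2601*cos(m)^4 - 0.8772*cos(m)^3 + 5.6254*cos(m)^2 - 8.2388*cos(m) + 22.9441)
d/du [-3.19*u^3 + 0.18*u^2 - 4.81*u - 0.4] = -9.57*u^2 + 0.36*u - 4.81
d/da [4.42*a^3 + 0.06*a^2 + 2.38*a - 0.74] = 13.26*a^2 + 0.12*a + 2.38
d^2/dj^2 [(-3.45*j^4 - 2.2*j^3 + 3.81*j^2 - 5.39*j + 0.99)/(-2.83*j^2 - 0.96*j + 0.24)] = (55.2614100000001*j^6 + 56.2377600000001*j^5 + 5.01768000000001*j^4 + 101.363398*j^3 - 63.756018*j^2 + 6.587856*j - 1.124784)/(22.665187*j^6 + 23.065632*j^5 + 2.057976*j^4 - 3.027456*j^3 - 0.174528*j^2 + 0.165888*j - 0.013824)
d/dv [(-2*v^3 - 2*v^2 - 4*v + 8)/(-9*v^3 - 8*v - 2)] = 2*(-9*v^4 - 20*v^3 + 122*v^2 + 4*v + 36)/(81*v^6 + 144*v^4 + 36*v^3 + 64*v^2 + 32*v + 4)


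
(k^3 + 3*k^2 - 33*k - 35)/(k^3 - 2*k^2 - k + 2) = (k^2 + 2*k - 35)/(k^2 - 3*k + 2)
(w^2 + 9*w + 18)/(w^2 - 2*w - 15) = (w + 6)/(w - 5)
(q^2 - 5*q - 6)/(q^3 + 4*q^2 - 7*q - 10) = (q - 6)/(q^2 + 3*q - 10)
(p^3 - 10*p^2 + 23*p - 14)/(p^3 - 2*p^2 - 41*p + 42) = (p - 2)/(p + 6)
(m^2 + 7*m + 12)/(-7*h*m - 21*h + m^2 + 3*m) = (-m - 4)/(7*h - m)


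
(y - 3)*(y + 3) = y^2 - 9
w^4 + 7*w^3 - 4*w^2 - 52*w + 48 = (w - 2)*(w - 1)*(w + 4)*(w + 6)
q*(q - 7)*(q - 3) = q^3 - 10*q^2 + 21*q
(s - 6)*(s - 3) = s^2 - 9*s + 18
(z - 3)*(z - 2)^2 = z^3 - 7*z^2 + 16*z - 12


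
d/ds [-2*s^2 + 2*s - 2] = 2 - 4*s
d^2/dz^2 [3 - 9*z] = 0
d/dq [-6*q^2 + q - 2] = 1 - 12*q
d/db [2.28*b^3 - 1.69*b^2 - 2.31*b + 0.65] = 6.84*b^2 - 3.38*b - 2.31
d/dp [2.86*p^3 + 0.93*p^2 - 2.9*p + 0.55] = 8.58*p^2 + 1.86*p - 2.9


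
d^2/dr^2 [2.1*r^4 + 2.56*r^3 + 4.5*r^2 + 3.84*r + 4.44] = 25.2*r^2 + 15.36*r + 9.0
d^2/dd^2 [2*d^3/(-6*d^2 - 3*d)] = -4/(24*d^3 + 36*d^2 + 18*d + 3)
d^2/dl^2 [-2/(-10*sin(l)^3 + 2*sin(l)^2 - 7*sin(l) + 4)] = 2*(-900*sin(l)^6 + 220*sin(l)^5 + 1044*sin(l)^4 - 638*sin(l)^3 + 427*sin(l)^2 + 128*sin(l) + 82)/(10*sin(l)^3 - 2*sin(l)^2 + 7*sin(l) - 4)^3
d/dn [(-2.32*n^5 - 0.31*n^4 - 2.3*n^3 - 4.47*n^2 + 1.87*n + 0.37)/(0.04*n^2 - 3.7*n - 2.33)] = (-0.2784*n^6 + 34.3112*n^5 + 30.377*n^4 + 19.9092*n^3 + 32.5412*n^2 + 20.8006*n - 2.9881)/(0.0016*n^4 - 0.296*n^3 + 13.5036*n^2 + 17.242*n + 5.4289)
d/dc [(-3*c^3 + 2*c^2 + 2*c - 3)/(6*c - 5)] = (-36*c^3 + 57*c^2 - 20*c + 8)/(36*c^2 - 60*c + 25)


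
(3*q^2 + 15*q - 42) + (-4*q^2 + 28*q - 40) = -q^2 + 43*q - 82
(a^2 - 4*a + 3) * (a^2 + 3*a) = a^4 - a^3 - 9*a^2 + 9*a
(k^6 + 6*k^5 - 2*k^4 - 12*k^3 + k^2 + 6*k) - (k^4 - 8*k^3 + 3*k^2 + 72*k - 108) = k^6 + 6*k^5 - 3*k^4 - 4*k^3 - 2*k^2 - 66*k + 108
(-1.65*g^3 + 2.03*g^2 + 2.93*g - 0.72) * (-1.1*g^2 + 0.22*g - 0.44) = 1.815*g^5 - 2.596*g^4 - 2.0504*g^3 + 0.5434*g^2 - 1.4476*g + 0.3168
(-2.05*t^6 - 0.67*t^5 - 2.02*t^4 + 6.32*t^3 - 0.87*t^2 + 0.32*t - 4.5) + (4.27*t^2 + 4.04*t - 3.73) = -2.05*t^6 - 0.67*t^5 - 2.02*t^4 + 6.32*t^3 + 3.4*t^2 + 4.36*t - 8.23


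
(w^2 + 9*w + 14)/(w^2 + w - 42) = (w + 2)/(w - 6)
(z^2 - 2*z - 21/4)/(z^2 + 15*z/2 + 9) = (z - 7/2)/(z + 6)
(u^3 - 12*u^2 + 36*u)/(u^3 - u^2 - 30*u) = (u - 6)/(u + 5)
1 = 1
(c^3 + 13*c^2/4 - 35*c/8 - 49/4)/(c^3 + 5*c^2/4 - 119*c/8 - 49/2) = (c - 2)/(c - 4)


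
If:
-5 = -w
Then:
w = 5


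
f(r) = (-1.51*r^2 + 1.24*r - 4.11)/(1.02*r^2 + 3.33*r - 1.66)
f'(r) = (1.24 - 3.02*r)/(1.02*r^2 + 3.33*r - 1.66) + (-2.04*r - 3.33)*(-1.51*r^2 + 1.24*r - 4.11)/(1.02*r^2 + 3.33*r - 1.66)^2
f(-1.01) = 1.73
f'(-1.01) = -0.52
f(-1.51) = 2.16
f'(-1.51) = -1.21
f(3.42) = -0.81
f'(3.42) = -0.03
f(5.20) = -0.89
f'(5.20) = -0.05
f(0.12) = 3.20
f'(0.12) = 8.47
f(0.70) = -3.40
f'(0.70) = 13.07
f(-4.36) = -11.90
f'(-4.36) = -16.14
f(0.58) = -6.34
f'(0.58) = 45.76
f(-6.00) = -4.37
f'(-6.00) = -1.30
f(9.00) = -1.04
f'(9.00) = -0.03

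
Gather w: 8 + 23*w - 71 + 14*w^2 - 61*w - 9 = 14*w^2 - 38*w - 72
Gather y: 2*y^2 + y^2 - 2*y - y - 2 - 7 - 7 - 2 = 3*y^2 - 3*y - 18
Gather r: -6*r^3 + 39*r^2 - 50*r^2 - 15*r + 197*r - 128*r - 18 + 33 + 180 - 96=-6*r^3 - 11*r^2 + 54*r + 99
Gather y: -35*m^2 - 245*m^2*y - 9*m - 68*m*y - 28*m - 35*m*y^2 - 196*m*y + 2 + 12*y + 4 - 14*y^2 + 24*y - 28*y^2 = -35*m^2 - 37*m + y^2*(-35*m - 42) + y*(-245*m^2 - 264*m + 36) + 6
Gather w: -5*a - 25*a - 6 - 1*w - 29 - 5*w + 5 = -30*a - 6*w - 30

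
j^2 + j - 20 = (j - 4)*(j + 5)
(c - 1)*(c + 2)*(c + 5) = c^3 + 6*c^2 + 3*c - 10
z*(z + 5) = z^2 + 5*z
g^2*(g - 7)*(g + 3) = g^4 - 4*g^3 - 21*g^2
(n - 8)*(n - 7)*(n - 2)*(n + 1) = n^4 - 16*n^3 + 69*n^2 - 26*n - 112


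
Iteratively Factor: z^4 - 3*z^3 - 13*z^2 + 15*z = (z + 3)*(z^3 - 6*z^2 + 5*z) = z*(z + 3)*(z^2 - 6*z + 5) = z*(z - 5)*(z + 3)*(z - 1)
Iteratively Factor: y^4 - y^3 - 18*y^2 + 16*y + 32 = (y + 4)*(y^3 - 5*y^2 + 2*y + 8) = (y - 4)*(y + 4)*(y^2 - y - 2) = (y - 4)*(y + 1)*(y + 4)*(y - 2)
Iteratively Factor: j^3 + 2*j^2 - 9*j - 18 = (j - 3)*(j^2 + 5*j + 6) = (j - 3)*(j + 2)*(j + 3)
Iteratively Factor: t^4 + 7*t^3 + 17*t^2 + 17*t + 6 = (t + 2)*(t^3 + 5*t^2 + 7*t + 3) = (t + 1)*(t + 2)*(t^2 + 4*t + 3) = (t + 1)^2*(t + 2)*(t + 3)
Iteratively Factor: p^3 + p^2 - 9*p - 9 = (p + 3)*(p^2 - 2*p - 3) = (p - 3)*(p + 3)*(p + 1)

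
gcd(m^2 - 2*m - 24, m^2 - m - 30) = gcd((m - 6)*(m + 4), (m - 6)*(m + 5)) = m - 6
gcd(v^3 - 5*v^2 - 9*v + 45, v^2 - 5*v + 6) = v - 3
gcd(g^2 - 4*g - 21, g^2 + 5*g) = 1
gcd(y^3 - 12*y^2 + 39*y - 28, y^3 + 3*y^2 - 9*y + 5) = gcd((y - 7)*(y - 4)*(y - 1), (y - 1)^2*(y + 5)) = y - 1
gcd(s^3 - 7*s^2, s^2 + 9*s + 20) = 1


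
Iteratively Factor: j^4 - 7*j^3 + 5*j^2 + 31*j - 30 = (j - 1)*(j^3 - 6*j^2 - j + 30) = (j - 3)*(j - 1)*(j^2 - 3*j - 10) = (j - 5)*(j - 3)*(j - 1)*(j + 2)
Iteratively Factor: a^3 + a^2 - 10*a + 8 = (a - 1)*(a^2 + 2*a - 8) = (a - 2)*(a - 1)*(a + 4)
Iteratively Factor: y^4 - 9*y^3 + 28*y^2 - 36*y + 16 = (y - 2)*(y^3 - 7*y^2 + 14*y - 8) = (y - 2)*(y - 1)*(y^2 - 6*y + 8) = (y - 4)*(y - 2)*(y - 1)*(y - 2)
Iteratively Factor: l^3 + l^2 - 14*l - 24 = (l + 2)*(l^2 - l - 12) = (l + 2)*(l + 3)*(l - 4)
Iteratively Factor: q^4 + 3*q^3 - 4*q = (q - 1)*(q^3 + 4*q^2 + 4*q) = (q - 1)*(q + 2)*(q^2 + 2*q) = (q - 1)*(q + 2)^2*(q)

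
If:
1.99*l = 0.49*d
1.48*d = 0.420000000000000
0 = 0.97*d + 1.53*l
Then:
No Solution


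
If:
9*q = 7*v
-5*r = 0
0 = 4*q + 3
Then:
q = -3/4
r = 0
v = -27/28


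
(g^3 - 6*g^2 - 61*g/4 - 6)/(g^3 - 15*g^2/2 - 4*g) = (g + 3/2)/g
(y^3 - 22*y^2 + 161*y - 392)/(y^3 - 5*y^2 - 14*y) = (y^2 - 15*y + 56)/(y*(y + 2))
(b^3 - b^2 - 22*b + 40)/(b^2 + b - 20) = b - 2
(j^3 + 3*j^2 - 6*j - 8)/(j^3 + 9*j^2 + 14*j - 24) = (j^2 - j - 2)/(j^2 + 5*j - 6)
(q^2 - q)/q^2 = (q - 1)/q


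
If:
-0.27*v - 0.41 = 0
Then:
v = -1.52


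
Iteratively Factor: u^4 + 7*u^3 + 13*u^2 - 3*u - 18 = (u + 3)*(u^3 + 4*u^2 + u - 6) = (u - 1)*(u + 3)*(u^2 + 5*u + 6) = (u - 1)*(u + 3)^2*(u + 2)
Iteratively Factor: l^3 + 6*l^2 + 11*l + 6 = (l + 2)*(l^2 + 4*l + 3) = (l + 1)*(l + 2)*(l + 3)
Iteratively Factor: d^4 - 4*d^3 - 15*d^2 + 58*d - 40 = (d - 1)*(d^3 - 3*d^2 - 18*d + 40) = (d - 1)*(d + 4)*(d^2 - 7*d + 10) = (d - 5)*(d - 1)*(d + 4)*(d - 2)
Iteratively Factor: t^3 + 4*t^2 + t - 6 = (t + 3)*(t^2 + t - 2) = (t + 2)*(t + 3)*(t - 1)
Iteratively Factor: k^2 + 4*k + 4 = (k + 2)*(k + 2)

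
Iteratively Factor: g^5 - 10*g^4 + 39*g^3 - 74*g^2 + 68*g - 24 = (g - 2)*(g^4 - 8*g^3 + 23*g^2 - 28*g + 12) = (g - 3)*(g - 2)*(g^3 - 5*g^2 + 8*g - 4) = (g - 3)*(g - 2)^2*(g^2 - 3*g + 2) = (g - 3)*(g - 2)^2*(g - 1)*(g - 2)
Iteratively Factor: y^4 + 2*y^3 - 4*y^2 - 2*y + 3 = (y - 1)*(y^3 + 3*y^2 - y - 3) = (y - 1)*(y + 3)*(y^2 - 1) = (y - 1)*(y + 1)*(y + 3)*(y - 1)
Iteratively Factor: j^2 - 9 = (j + 3)*(j - 3)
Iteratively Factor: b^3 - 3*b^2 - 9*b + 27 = (b - 3)*(b^2 - 9) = (b - 3)^2*(b + 3)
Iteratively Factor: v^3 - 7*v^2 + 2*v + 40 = (v - 5)*(v^2 - 2*v - 8) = (v - 5)*(v - 4)*(v + 2)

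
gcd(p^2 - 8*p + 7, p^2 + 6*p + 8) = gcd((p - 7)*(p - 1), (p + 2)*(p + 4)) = 1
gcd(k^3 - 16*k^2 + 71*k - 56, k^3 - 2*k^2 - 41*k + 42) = k^2 - 8*k + 7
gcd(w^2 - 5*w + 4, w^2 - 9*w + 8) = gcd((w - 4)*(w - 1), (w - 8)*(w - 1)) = w - 1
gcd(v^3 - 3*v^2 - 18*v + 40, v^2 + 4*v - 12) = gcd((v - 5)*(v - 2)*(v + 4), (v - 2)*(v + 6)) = v - 2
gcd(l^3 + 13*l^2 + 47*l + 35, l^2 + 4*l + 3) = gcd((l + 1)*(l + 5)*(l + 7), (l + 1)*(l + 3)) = l + 1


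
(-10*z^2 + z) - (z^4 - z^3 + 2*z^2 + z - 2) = -z^4 + z^3 - 12*z^2 + 2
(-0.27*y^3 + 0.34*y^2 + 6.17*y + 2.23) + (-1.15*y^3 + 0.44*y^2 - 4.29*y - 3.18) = -1.42*y^3 + 0.78*y^2 + 1.88*y - 0.95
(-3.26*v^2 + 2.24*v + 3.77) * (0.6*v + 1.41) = -1.956*v^3 - 3.2526*v^2 + 5.4204*v + 5.3157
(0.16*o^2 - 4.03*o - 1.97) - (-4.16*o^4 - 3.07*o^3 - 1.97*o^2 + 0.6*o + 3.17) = 4.16*o^4 + 3.07*o^3 + 2.13*o^2 - 4.63*o - 5.14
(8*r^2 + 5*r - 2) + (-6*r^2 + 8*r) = 2*r^2 + 13*r - 2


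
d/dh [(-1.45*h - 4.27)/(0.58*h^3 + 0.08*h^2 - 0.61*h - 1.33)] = (1.682*h^3 + 7.5458*h^2 + 0.6832*h - 0.6762)/(0.3364*h^6 + 0.0928*h^5 - 0.7012*h^4 - 1.6404*h^3 + 0.1593*h^2 + 1.6226*h + 1.7689)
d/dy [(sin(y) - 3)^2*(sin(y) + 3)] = 3*(sin(y) - 3)*(sin(y) + 1)*cos(y)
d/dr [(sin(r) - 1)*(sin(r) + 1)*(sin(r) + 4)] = (3*sin(r)^2 + 8*sin(r) - 1)*cos(r)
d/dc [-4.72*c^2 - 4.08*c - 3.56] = -9.44*c - 4.08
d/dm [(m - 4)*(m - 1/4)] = 2*m - 17/4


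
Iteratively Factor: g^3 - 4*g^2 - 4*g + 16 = (g + 2)*(g^2 - 6*g + 8) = (g - 4)*(g + 2)*(g - 2)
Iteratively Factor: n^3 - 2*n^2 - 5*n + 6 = (n - 1)*(n^2 - n - 6) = (n - 3)*(n - 1)*(n + 2)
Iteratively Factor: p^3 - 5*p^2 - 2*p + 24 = (p - 3)*(p^2 - 2*p - 8) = (p - 4)*(p - 3)*(p + 2)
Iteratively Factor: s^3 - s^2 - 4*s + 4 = (s + 2)*(s^2 - 3*s + 2) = (s - 2)*(s + 2)*(s - 1)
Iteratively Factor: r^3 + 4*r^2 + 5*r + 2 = (r + 2)*(r^2 + 2*r + 1) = (r + 1)*(r + 2)*(r + 1)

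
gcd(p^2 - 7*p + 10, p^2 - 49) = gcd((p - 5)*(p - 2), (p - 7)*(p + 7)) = 1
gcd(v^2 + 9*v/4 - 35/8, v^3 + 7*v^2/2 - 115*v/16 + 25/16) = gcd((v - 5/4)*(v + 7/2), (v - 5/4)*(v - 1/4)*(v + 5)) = v - 5/4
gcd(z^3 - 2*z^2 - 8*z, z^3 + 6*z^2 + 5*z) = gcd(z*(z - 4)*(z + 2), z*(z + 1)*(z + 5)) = z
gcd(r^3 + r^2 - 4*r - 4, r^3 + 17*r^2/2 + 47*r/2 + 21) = r + 2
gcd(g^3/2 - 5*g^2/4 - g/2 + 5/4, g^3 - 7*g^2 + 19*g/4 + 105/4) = 1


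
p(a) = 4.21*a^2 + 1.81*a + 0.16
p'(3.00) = 27.07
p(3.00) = 43.48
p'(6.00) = 52.33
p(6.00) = 162.58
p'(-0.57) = -2.99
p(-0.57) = 0.50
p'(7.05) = 61.17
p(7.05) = 222.17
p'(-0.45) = -1.98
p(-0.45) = 0.20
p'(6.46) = 56.20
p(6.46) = 187.54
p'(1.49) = 14.36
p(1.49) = 12.20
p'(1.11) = 11.16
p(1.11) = 7.36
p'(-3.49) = -27.58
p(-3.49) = 45.12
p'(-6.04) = -49.05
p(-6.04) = 142.82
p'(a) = 8.42*a + 1.81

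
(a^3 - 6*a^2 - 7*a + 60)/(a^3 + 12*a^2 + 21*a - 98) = (a^3 - 6*a^2 - 7*a + 60)/(a^3 + 12*a^2 + 21*a - 98)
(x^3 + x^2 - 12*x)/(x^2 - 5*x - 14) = x*(-x^2 - x + 12)/(-x^2 + 5*x + 14)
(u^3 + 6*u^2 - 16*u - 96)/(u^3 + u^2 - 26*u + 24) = (u + 4)/(u - 1)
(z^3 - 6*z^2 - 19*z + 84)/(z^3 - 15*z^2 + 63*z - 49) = (z^2 + z - 12)/(z^2 - 8*z + 7)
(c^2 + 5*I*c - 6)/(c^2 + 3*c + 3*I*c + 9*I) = (c + 2*I)/(c + 3)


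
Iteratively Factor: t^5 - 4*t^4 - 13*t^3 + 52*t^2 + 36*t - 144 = (t + 2)*(t^4 - 6*t^3 - t^2 + 54*t - 72) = (t - 4)*(t + 2)*(t^3 - 2*t^2 - 9*t + 18) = (t - 4)*(t - 3)*(t + 2)*(t^2 + t - 6) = (t - 4)*(t - 3)*(t - 2)*(t + 2)*(t + 3)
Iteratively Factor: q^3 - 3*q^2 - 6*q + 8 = (q + 2)*(q^2 - 5*q + 4) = (q - 1)*(q + 2)*(q - 4)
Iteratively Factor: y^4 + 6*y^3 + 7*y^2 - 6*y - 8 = (y + 2)*(y^3 + 4*y^2 - y - 4) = (y + 2)*(y + 4)*(y^2 - 1) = (y - 1)*(y + 2)*(y + 4)*(y + 1)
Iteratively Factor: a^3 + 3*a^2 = (a)*(a^2 + 3*a) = a^2*(a + 3)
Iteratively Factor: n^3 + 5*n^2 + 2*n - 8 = (n + 2)*(n^2 + 3*n - 4) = (n - 1)*(n + 2)*(n + 4)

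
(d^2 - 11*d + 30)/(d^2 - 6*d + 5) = (d - 6)/(d - 1)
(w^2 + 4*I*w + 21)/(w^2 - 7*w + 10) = (w^2 + 4*I*w + 21)/(w^2 - 7*w + 10)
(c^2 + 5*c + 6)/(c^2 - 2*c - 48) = (c^2 + 5*c + 6)/(c^2 - 2*c - 48)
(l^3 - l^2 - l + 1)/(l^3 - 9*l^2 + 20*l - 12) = (l^2 - 1)/(l^2 - 8*l + 12)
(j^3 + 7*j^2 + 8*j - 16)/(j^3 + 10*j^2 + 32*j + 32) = (j - 1)/(j + 2)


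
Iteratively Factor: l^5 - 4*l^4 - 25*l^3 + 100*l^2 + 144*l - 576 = (l - 4)*(l^4 - 25*l^2 + 144) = (l - 4)*(l - 3)*(l^3 + 3*l^2 - 16*l - 48) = (l - 4)^2*(l - 3)*(l^2 + 7*l + 12) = (l - 4)^2*(l - 3)*(l + 4)*(l + 3)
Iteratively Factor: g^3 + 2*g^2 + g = (g + 1)*(g^2 + g) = g*(g + 1)*(g + 1)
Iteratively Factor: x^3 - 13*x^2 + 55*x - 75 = (x - 5)*(x^2 - 8*x + 15) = (x - 5)^2*(x - 3)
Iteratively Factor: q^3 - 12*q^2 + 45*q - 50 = (q - 5)*(q^2 - 7*q + 10) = (q - 5)^2*(q - 2)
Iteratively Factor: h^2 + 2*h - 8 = (h + 4)*(h - 2)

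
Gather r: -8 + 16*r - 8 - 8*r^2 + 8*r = -8*r^2 + 24*r - 16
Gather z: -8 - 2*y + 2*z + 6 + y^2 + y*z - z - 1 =y^2 - 2*y + z*(y + 1) - 3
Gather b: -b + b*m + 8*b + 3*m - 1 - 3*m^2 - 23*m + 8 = b*(m + 7) - 3*m^2 - 20*m + 7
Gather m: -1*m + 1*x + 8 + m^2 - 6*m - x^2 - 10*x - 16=m^2 - 7*m - x^2 - 9*x - 8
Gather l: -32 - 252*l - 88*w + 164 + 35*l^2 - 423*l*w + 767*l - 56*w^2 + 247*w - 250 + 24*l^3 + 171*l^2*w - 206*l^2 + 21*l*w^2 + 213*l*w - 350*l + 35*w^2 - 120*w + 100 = 24*l^3 + l^2*(171*w - 171) + l*(21*w^2 - 210*w + 165) - 21*w^2 + 39*w - 18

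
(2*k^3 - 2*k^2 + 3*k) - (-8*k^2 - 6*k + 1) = 2*k^3 + 6*k^2 + 9*k - 1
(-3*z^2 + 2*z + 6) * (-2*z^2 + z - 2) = 6*z^4 - 7*z^3 - 4*z^2 + 2*z - 12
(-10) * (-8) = 80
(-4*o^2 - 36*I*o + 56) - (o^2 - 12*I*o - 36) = -5*o^2 - 24*I*o + 92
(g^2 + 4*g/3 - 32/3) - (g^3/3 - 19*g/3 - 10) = -g^3/3 + g^2 + 23*g/3 - 2/3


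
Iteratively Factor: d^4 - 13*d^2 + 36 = (d + 2)*(d^3 - 2*d^2 - 9*d + 18) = (d - 2)*(d + 2)*(d^2 - 9) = (d - 3)*(d - 2)*(d + 2)*(d + 3)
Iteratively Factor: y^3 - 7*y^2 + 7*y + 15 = (y + 1)*(y^2 - 8*y + 15) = (y - 5)*(y + 1)*(y - 3)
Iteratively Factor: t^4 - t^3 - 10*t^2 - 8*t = (t - 4)*(t^3 + 3*t^2 + 2*t) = t*(t - 4)*(t^2 + 3*t + 2) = t*(t - 4)*(t + 2)*(t + 1)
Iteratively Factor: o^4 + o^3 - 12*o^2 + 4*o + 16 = (o + 4)*(o^3 - 3*o^2 + 4) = (o + 1)*(o + 4)*(o^2 - 4*o + 4) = (o - 2)*(o + 1)*(o + 4)*(o - 2)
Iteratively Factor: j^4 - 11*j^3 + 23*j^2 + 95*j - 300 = (j - 5)*(j^3 - 6*j^2 - 7*j + 60) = (j - 5)*(j + 3)*(j^2 - 9*j + 20) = (j - 5)^2*(j + 3)*(j - 4)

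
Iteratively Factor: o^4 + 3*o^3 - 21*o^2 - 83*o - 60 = (o + 1)*(o^3 + 2*o^2 - 23*o - 60) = (o + 1)*(o + 4)*(o^2 - 2*o - 15) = (o + 1)*(o + 3)*(o + 4)*(o - 5)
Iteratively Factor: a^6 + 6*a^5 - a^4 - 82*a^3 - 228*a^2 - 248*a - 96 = (a + 1)*(a^5 + 5*a^4 - 6*a^3 - 76*a^2 - 152*a - 96) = (a + 1)*(a + 2)*(a^4 + 3*a^3 - 12*a^2 - 52*a - 48) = (a + 1)*(a + 2)^2*(a^3 + a^2 - 14*a - 24) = (a + 1)*(a + 2)^3*(a^2 - a - 12) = (a + 1)*(a + 2)^3*(a + 3)*(a - 4)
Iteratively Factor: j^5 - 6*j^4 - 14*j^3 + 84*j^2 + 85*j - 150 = (j + 2)*(j^4 - 8*j^3 + 2*j^2 + 80*j - 75) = (j - 1)*(j + 2)*(j^3 - 7*j^2 - 5*j + 75) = (j - 5)*(j - 1)*(j + 2)*(j^2 - 2*j - 15) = (j - 5)^2*(j - 1)*(j + 2)*(j + 3)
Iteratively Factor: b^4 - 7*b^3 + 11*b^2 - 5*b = (b - 1)*(b^3 - 6*b^2 + 5*b) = b*(b - 1)*(b^2 - 6*b + 5) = b*(b - 5)*(b - 1)*(b - 1)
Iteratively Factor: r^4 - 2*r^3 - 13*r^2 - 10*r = (r + 2)*(r^3 - 4*r^2 - 5*r) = (r + 1)*(r + 2)*(r^2 - 5*r) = (r - 5)*(r + 1)*(r + 2)*(r)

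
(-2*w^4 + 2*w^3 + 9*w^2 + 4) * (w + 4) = -2*w^5 - 6*w^4 + 17*w^3 + 36*w^2 + 4*w + 16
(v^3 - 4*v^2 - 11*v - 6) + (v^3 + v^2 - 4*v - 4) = 2*v^3 - 3*v^2 - 15*v - 10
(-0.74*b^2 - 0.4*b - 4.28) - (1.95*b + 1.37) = -0.74*b^2 - 2.35*b - 5.65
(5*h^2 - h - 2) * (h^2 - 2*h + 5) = 5*h^4 - 11*h^3 + 25*h^2 - h - 10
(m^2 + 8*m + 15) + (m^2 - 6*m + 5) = 2*m^2 + 2*m + 20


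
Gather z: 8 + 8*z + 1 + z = 9*z + 9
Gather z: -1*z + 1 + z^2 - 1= z^2 - z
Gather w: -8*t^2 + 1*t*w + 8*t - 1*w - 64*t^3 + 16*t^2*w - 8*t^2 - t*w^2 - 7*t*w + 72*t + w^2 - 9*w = -64*t^3 - 16*t^2 + 80*t + w^2*(1 - t) + w*(16*t^2 - 6*t - 10)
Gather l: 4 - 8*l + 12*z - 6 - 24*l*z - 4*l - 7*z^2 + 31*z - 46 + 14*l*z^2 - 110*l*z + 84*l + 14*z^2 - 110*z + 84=l*(14*z^2 - 134*z + 72) + 7*z^2 - 67*z + 36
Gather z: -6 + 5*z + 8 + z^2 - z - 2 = z^2 + 4*z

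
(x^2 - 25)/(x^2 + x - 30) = (x + 5)/(x + 6)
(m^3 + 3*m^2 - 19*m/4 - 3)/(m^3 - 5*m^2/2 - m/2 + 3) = (m^2 + 9*m/2 + 2)/(m^2 - m - 2)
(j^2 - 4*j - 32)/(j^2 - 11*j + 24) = (j + 4)/(j - 3)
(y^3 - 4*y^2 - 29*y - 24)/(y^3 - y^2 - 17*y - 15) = (y - 8)/(y - 5)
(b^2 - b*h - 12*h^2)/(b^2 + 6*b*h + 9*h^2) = (b - 4*h)/(b + 3*h)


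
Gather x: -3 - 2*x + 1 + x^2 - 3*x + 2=x^2 - 5*x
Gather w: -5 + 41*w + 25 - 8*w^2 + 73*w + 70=-8*w^2 + 114*w + 90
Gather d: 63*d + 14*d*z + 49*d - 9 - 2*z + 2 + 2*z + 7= d*(14*z + 112)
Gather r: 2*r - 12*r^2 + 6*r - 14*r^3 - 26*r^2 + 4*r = -14*r^3 - 38*r^2 + 12*r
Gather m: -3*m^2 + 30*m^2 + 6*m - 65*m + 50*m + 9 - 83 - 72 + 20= 27*m^2 - 9*m - 126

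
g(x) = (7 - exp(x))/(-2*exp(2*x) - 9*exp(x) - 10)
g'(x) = (7 - exp(x))*(4*exp(2*x) + 9*exp(x))/(-2*exp(2*x) - 9*exp(x) - 10)^2 - exp(x)/(-2*exp(2*x) - 9*exp(x) - 10) = (-(exp(x) - 7)*(4*exp(x) + 9) + 2*exp(2*x) + 9*exp(x) + 10)*exp(x)/(2*exp(2*x) + 9*exp(x) + 10)^2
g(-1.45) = -0.55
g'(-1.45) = 0.12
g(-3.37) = -0.68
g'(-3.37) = 0.02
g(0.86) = -0.11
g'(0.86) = 0.17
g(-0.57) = -0.41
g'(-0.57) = 0.20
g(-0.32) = -0.36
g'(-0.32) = 0.22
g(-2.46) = -0.64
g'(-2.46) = 0.06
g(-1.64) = -0.58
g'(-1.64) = 0.11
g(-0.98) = -0.48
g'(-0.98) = 0.17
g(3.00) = 0.01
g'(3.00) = 0.00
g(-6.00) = -0.70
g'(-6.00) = 0.00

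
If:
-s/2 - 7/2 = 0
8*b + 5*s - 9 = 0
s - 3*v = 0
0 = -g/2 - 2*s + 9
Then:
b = 11/2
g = 46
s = -7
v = -7/3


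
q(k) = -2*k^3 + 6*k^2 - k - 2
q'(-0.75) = -13.38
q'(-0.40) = -6.76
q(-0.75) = 2.97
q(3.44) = -15.85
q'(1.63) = 2.62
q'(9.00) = -379.00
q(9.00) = -983.00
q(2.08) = 3.88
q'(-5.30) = -233.14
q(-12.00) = 4330.00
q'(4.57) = -71.47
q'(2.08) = -2.00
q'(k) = -6*k^2 + 12*k - 1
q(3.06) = -6.18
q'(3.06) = -20.46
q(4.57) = -72.15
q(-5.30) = 469.59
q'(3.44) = -30.72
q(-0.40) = -0.51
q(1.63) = 3.65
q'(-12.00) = -1009.00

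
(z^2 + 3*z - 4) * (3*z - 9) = 3*z^3 - 39*z + 36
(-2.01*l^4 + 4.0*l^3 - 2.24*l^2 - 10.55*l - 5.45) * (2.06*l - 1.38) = -4.1406*l^5 + 11.0138*l^4 - 10.1344*l^3 - 18.6418*l^2 + 3.332*l + 7.521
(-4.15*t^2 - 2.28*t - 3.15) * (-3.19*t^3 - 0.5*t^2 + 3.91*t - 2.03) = 13.2385*t^5 + 9.3482*t^4 - 5.038*t^3 + 1.0847*t^2 - 7.6881*t + 6.3945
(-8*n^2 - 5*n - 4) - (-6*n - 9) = -8*n^2 + n + 5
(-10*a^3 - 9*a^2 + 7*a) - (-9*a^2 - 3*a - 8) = -10*a^3 + 10*a + 8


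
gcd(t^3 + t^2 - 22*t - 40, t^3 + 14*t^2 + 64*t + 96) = t + 4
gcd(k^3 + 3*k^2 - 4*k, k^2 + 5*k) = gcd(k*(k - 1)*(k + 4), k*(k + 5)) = k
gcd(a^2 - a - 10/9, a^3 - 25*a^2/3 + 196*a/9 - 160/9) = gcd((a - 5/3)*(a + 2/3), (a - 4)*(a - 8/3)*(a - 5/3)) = a - 5/3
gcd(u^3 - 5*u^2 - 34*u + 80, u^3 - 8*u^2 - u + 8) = u - 8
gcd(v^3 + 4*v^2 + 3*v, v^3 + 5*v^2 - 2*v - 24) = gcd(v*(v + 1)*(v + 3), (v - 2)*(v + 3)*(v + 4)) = v + 3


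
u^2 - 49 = (u - 7)*(u + 7)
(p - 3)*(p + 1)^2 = p^3 - p^2 - 5*p - 3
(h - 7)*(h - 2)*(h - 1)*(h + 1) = h^4 - 9*h^3 + 13*h^2 + 9*h - 14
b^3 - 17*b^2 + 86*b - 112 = (b - 8)*(b - 7)*(b - 2)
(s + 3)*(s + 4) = s^2 + 7*s + 12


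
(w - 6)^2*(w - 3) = w^3 - 15*w^2 + 72*w - 108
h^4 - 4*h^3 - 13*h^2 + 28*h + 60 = (h - 5)*(h - 3)*(h + 2)^2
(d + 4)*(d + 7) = d^2 + 11*d + 28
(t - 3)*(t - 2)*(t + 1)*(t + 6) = t^4 + 2*t^3 - 23*t^2 + 12*t + 36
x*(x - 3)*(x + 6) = x^3 + 3*x^2 - 18*x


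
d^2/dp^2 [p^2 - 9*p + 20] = 2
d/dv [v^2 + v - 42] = 2*v + 1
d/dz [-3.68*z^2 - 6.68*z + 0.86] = -7.36*z - 6.68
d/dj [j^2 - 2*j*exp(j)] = -2*j*exp(j) + 2*j - 2*exp(j)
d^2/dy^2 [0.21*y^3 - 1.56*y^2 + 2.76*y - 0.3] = 1.26*y - 3.12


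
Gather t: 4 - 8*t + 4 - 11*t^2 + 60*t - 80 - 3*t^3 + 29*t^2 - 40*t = -3*t^3 + 18*t^2 + 12*t - 72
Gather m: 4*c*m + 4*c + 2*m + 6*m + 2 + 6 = 4*c + m*(4*c + 8) + 8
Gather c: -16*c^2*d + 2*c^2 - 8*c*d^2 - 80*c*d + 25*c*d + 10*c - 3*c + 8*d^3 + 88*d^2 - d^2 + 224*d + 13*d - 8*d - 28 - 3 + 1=c^2*(2 - 16*d) + c*(-8*d^2 - 55*d + 7) + 8*d^3 + 87*d^2 + 229*d - 30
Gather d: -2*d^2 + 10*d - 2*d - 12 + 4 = -2*d^2 + 8*d - 8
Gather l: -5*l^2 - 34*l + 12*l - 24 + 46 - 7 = -5*l^2 - 22*l + 15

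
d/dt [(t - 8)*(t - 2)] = 2*t - 10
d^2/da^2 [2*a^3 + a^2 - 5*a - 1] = 12*a + 2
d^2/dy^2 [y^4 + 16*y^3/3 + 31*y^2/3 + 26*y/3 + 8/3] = 12*y^2 + 32*y + 62/3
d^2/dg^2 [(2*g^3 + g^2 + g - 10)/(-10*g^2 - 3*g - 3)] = 4*(-14*g^3 + 1518*g^2 + 468*g - 105)/(1000*g^6 + 900*g^5 + 1170*g^4 + 567*g^3 + 351*g^2 + 81*g + 27)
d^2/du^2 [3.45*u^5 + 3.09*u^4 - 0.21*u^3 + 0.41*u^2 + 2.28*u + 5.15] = 69.0*u^3 + 37.08*u^2 - 1.26*u + 0.82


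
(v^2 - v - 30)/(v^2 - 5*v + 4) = (v^2 - v - 30)/(v^2 - 5*v + 4)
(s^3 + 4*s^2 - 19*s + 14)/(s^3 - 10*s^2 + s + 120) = (s^3 + 4*s^2 - 19*s + 14)/(s^3 - 10*s^2 + s + 120)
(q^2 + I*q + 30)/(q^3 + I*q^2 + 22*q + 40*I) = (q + 6*I)/(q^2 + 6*I*q - 8)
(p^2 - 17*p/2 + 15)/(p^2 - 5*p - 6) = (p - 5/2)/(p + 1)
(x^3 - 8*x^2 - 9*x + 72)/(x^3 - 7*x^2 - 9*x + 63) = (x - 8)/(x - 7)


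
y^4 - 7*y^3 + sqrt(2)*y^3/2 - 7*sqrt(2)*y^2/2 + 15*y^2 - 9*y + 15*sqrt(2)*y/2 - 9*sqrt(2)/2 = (y - 3)^2*(y - 1)*(y + sqrt(2)/2)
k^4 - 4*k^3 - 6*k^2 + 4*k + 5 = (k - 5)*(k - 1)*(k + 1)^2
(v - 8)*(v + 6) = v^2 - 2*v - 48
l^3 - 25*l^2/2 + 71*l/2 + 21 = (l - 7)*(l - 6)*(l + 1/2)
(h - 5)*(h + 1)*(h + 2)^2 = h^4 - 17*h^2 - 36*h - 20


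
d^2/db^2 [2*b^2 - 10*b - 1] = 4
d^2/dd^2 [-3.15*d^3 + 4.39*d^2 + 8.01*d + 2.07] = 8.78 - 18.9*d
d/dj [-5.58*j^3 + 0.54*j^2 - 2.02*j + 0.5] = -16.74*j^2 + 1.08*j - 2.02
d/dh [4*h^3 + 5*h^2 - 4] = 2*h*(6*h + 5)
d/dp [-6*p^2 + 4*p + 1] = 4 - 12*p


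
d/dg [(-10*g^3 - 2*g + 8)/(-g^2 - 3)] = 2*(5*g^4 + 44*g^2 + 8*g + 3)/(g^4 + 6*g^2 + 9)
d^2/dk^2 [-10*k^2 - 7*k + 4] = -20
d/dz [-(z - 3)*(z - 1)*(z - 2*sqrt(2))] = -3*z^2 + 4*sqrt(2)*z + 8*z - 8*sqrt(2) - 3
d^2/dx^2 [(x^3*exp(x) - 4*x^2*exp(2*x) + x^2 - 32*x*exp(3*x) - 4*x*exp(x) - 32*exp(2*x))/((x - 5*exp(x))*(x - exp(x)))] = (x^7 - 10*x^6*exp(x) + 2*x^6 - 246*x^5*exp(2*x) - 36*x^5*exp(x) + 2*x^5 + 2078*x^4*exp(3*x) + 396*x^4*exp(2*x) - 136*x^4*exp(x) - 4*x^4 - 5023*x^3*exp(4*x) - 932*x^3*exp(3*x) + 556*x^3*exp(2*x) + 272*x^3*exp(x) + 4*x^3 + 2880*x^2*exp(5*x) - 1350*x^2*exp(4*x) - 592*x^2*exp(3*x) - 1212*x^2*exp(2*x) - 222*x^2*exp(x) - 800*x*exp(6*x) + 5760*x*exp(5*x) + 50*x*exp(4*x) + 1064*x*exp(3*x) + 1272*x*exp(2*x) - 1600*exp(6*x) - 2120*exp(5*x) + 2120*exp(4*x) - 2174*exp(3*x))*exp(x)/(x^6 - 18*x^5*exp(x) + 123*x^4*exp(2*x) - 396*x^3*exp(3*x) + 615*x^2*exp(4*x) - 450*x*exp(5*x) + 125*exp(6*x))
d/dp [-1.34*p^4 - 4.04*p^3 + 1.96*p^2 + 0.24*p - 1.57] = -5.36*p^3 - 12.12*p^2 + 3.92*p + 0.24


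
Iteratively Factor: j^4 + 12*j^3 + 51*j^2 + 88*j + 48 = (j + 3)*(j^3 + 9*j^2 + 24*j + 16) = (j + 3)*(j + 4)*(j^2 + 5*j + 4) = (j + 3)*(j + 4)^2*(j + 1)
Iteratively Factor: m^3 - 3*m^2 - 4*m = (m)*(m^2 - 3*m - 4) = m*(m + 1)*(m - 4)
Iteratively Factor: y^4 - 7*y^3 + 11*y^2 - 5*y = (y - 5)*(y^3 - 2*y^2 + y) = (y - 5)*(y - 1)*(y^2 - y) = (y - 5)*(y - 1)^2*(y)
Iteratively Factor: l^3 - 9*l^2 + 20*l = (l - 5)*(l^2 - 4*l) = l*(l - 5)*(l - 4)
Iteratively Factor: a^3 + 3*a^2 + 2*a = (a)*(a^2 + 3*a + 2) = a*(a + 1)*(a + 2)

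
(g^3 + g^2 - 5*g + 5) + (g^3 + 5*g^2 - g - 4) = 2*g^3 + 6*g^2 - 6*g + 1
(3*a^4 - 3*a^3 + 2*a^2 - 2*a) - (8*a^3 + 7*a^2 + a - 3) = 3*a^4 - 11*a^3 - 5*a^2 - 3*a + 3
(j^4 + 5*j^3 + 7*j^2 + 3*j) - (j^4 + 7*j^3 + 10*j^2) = -2*j^3 - 3*j^2 + 3*j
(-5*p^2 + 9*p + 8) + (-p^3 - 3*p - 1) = -p^3 - 5*p^2 + 6*p + 7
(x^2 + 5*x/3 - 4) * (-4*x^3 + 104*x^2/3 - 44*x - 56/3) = -4*x^5 + 28*x^4 + 268*x^3/9 - 692*x^2/3 + 1304*x/9 + 224/3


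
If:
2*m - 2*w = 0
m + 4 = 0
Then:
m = -4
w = -4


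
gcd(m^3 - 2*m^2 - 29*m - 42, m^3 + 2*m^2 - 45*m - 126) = m^2 - 4*m - 21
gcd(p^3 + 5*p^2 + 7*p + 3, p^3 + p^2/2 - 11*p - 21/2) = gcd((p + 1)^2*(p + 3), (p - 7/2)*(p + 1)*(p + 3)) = p^2 + 4*p + 3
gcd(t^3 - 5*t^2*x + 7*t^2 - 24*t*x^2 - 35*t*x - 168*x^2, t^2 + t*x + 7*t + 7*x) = t + 7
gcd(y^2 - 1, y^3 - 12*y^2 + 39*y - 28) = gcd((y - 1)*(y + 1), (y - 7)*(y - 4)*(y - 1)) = y - 1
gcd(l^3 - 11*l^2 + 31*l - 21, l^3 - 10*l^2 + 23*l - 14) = l^2 - 8*l + 7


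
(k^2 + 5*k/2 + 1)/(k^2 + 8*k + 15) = (k^2 + 5*k/2 + 1)/(k^2 + 8*k + 15)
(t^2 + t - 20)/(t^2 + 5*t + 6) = (t^2 + t - 20)/(t^2 + 5*t + 6)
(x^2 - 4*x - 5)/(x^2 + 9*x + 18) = (x^2 - 4*x - 5)/(x^2 + 9*x + 18)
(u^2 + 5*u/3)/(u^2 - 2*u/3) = (3*u + 5)/(3*u - 2)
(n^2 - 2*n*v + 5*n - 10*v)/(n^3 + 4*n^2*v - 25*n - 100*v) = (n - 2*v)/(n^2 + 4*n*v - 5*n - 20*v)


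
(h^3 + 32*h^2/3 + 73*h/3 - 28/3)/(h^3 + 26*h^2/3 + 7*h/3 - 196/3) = (3*h - 1)/(3*h - 7)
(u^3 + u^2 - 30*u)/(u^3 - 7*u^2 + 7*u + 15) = u*(u + 6)/(u^2 - 2*u - 3)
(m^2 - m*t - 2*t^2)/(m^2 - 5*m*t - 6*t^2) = (-m + 2*t)/(-m + 6*t)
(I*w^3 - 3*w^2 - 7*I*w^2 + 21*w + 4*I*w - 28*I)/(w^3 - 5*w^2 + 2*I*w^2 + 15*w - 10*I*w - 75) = (I*w^3 + w^2*(-3 - 7*I) + w*(21 + 4*I) - 28*I)/(w^3 + w^2*(-5 + 2*I) + w*(15 - 10*I) - 75)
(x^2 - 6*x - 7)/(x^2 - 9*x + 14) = (x + 1)/(x - 2)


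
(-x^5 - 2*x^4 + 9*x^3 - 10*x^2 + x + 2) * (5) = -5*x^5 - 10*x^4 + 45*x^3 - 50*x^2 + 5*x + 10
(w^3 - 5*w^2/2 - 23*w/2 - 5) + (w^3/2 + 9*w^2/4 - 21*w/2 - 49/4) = 3*w^3/2 - w^2/4 - 22*w - 69/4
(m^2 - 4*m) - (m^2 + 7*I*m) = -4*m - 7*I*m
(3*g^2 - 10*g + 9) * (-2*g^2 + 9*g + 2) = -6*g^4 + 47*g^3 - 102*g^2 + 61*g + 18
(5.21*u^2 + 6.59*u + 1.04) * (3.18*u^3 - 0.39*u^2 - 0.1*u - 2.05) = 16.5678*u^5 + 18.9243*u^4 + 0.2161*u^3 - 11.7451*u^2 - 13.6135*u - 2.132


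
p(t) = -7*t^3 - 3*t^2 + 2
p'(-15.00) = -4635.00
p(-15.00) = 22952.00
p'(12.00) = -3096.00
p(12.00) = -12526.00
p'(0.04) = -0.27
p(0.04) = 1.99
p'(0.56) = -9.95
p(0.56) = -0.17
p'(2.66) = -164.55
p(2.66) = -150.97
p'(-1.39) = -32.23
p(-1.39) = 15.00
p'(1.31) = -43.90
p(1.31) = -18.88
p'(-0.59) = -3.77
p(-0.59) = 2.39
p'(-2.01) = -72.78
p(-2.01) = 46.72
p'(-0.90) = -11.61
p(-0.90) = 4.67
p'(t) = -21*t^2 - 6*t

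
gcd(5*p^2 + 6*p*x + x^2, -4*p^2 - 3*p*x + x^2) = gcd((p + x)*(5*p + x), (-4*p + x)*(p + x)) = p + x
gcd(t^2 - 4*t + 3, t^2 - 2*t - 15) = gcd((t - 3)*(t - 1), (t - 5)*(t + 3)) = 1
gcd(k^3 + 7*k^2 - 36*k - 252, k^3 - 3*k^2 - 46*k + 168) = k^2 + k - 42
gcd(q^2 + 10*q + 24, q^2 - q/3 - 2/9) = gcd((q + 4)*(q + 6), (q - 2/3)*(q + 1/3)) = 1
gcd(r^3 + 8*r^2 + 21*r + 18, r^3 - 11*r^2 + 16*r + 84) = r + 2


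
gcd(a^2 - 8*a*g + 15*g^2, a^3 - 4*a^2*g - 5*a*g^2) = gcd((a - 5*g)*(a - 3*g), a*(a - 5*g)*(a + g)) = a - 5*g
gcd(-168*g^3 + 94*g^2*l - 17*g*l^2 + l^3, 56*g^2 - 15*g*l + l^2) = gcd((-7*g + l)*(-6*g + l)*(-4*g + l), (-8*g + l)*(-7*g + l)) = 7*g - l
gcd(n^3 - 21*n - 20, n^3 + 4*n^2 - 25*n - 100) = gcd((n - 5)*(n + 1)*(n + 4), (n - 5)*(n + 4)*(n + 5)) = n^2 - n - 20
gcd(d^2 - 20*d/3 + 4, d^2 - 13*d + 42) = d - 6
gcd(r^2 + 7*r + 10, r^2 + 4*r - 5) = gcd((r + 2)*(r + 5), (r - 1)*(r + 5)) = r + 5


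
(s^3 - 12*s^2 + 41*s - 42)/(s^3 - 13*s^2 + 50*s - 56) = (s - 3)/(s - 4)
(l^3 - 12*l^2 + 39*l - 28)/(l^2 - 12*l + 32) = (l^2 - 8*l + 7)/(l - 8)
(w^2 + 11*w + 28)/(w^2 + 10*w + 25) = (w^2 + 11*w + 28)/(w^2 + 10*w + 25)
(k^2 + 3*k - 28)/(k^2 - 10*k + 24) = (k + 7)/(k - 6)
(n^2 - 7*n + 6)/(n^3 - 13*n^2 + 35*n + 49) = (n^2 - 7*n + 6)/(n^3 - 13*n^2 + 35*n + 49)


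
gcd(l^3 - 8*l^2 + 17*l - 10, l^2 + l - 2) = l - 1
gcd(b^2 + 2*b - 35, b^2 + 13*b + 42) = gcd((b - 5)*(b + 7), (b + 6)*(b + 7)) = b + 7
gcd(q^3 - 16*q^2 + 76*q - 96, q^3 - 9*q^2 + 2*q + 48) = q - 8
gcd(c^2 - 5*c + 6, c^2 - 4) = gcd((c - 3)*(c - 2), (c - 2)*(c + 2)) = c - 2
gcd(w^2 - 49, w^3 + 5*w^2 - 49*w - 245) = w^2 - 49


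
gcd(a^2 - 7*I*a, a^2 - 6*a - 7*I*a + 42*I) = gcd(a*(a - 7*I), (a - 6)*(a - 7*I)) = a - 7*I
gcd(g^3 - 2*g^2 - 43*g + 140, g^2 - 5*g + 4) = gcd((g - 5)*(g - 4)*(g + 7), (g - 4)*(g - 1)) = g - 4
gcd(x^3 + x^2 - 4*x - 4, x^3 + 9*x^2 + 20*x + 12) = x^2 + 3*x + 2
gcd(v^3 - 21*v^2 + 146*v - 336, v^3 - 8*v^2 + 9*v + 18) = v - 6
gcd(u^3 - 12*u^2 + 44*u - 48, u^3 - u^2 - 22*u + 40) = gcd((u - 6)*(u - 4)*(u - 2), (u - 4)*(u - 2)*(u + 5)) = u^2 - 6*u + 8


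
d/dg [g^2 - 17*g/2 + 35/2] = 2*g - 17/2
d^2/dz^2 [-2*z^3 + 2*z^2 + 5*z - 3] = 4 - 12*z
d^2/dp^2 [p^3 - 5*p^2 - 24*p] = 6*p - 10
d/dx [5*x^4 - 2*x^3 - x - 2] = 20*x^3 - 6*x^2 - 1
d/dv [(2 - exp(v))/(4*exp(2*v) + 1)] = (8*(exp(v) - 2)*exp(v) - 4*exp(2*v) - 1)*exp(v)/(4*exp(2*v) + 1)^2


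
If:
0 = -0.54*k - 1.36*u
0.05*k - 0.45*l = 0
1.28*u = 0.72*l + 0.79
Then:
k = -1.34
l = -0.15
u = 0.53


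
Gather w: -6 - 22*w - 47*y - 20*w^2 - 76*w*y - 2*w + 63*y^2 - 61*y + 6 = -20*w^2 + w*(-76*y - 24) + 63*y^2 - 108*y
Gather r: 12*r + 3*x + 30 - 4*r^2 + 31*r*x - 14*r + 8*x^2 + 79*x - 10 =-4*r^2 + r*(31*x - 2) + 8*x^2 + 82*x + 20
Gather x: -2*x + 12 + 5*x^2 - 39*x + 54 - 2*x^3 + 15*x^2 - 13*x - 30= -2*x^3 + 20*x^2 - 54*x + 36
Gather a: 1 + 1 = 2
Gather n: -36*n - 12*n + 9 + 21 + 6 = 36 - 48*n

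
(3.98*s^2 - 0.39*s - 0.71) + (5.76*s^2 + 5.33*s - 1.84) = 9.74*s^2 + 4.94*s - 2.55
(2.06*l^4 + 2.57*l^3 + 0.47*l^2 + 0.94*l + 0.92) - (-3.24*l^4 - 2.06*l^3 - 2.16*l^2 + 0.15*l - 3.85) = 5.3*l^4 + 4.63*l^3 + 2.63*l^2 + 0.79*l + 4.77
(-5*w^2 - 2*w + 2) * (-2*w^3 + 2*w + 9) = 10*w^5 + 4*w^4 - 14*w^3 - 49*w^2 - 14*w + 18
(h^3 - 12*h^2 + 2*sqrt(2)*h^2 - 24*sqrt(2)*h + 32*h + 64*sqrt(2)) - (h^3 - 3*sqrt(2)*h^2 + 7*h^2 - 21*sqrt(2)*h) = -19*h^2 + 5*sqrt(2)*h^2 - 3*sqrt(2)*h + 32*h + 64*sqrt(2)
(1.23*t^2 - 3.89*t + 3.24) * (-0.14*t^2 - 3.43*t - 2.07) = -0.1722*t^4 - 3.6743*t^3 + 10.343*t^2 - 3.0609*t - 6.7068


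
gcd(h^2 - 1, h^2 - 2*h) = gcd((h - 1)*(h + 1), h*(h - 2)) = 1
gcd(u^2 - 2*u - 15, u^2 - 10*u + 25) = u - 5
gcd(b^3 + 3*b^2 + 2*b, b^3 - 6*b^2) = b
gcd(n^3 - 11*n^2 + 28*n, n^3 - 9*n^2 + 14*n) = n^2 - 7*n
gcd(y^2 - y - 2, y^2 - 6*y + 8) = y - 2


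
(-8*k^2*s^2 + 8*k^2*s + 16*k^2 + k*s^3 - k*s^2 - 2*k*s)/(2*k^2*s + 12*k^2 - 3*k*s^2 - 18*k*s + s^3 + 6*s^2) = k*(-8*k*s^2 + 8*k*s + 16*k + s^3 - s^2 - 2*s)/(2*k^2*s + 12*k^2 - 3*k*s^2 - 18*k*s + s^3 + 6*s^2)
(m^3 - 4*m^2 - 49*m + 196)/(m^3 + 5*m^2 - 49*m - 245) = (m - 4)/(m + 5)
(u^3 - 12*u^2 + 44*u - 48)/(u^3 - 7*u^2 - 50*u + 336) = (u^2 - 6*u + 8)/(u^2 - u - 56)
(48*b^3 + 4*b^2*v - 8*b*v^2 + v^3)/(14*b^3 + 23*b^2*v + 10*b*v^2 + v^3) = (24*b^2 - 10*b*v + v^2)/(7*b^2 + 8*b*v + v^2)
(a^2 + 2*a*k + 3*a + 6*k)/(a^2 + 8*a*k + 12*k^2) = (a + 3)/(a + 6*k)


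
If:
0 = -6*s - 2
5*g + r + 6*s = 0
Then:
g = 2/5 - r/5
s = -1/3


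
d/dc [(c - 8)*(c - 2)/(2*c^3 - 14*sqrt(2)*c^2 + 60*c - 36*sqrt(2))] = (-(c - 8)*(c - 2)*(3*c^2 - 14*sqrt(2)*c + 30)/2 + (c - 5)*(c^3 - 7*sqrt(2)*c^2 + 30*c - 18*sqrt(2)))/(c^3 - 7*sqrt(2)*c^2 + 30*c - 18*sqrt(2))^2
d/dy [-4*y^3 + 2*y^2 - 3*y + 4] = -12*y^2 + 4*y - 3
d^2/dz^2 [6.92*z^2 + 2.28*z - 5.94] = 13.8400000000000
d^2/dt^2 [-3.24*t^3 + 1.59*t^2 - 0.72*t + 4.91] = 3.18 - 19.44*t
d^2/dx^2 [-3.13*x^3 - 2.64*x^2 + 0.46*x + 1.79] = -18.78*x - 5.28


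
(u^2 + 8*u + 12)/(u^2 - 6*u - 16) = (u + 6)/(u - 8)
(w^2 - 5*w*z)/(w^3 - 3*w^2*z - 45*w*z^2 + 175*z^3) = w/(w^2 + 2*w*z - 35*z^2)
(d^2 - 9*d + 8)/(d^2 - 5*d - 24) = (d - 1)/(d + 3)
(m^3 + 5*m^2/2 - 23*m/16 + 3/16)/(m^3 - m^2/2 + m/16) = (m + 3)/m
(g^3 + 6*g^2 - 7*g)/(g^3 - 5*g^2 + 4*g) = (g + 7)/(g - 4)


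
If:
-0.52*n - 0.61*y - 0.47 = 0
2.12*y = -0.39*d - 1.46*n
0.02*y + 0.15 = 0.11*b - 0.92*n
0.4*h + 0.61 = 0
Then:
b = -9.62937062937063*y - 6.1958041958042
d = 3.3836291913215 - 1.04437869822485*y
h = -1.52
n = -1.17307692307692*y - 0.903846153846154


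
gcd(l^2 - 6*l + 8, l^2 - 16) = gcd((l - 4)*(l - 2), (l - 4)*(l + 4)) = l - 4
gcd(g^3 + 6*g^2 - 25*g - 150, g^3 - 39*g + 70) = g - 5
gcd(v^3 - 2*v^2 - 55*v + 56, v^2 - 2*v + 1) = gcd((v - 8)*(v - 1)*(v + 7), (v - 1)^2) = v - 1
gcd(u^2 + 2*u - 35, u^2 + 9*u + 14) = u + 7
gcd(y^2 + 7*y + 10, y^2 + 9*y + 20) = y + 5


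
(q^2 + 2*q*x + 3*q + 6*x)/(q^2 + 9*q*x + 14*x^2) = (q + 3)/(q + 7*x)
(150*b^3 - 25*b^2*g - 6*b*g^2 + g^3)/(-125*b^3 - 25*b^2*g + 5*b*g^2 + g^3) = (-6*b + g)/(5*b + g)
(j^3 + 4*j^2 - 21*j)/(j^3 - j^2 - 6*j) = (j + 7)/(j + 2)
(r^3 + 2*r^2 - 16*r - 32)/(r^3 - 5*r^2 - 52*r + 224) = (r^2 + 6*r + 8)/(r^2 - r - 56)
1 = 1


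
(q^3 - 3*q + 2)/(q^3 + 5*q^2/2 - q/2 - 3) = 2*(q - 1)/(2*q + 3)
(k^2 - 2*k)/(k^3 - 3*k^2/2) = 2*(k - 2)/(k*(2*k - 3))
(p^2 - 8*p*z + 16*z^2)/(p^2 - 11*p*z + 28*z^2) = (-p + 4*z)/(-p + 7*z)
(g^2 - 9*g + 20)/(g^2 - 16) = (g - 5)/(g + 4)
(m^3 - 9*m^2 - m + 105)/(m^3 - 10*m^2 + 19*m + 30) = (m^2 - 4*m - 21)/(m^2 - 5*m - 6)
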